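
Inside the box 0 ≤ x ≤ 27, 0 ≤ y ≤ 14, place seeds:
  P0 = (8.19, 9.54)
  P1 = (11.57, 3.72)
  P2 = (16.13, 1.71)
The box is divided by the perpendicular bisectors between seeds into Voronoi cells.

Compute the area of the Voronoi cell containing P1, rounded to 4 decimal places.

1. box [0,27]×[0,14]: [(0, 0) (27, 0) (27, 14) (0, 14)]
2. ⊥bis P1·P0 via (9.88,6.63): [(0, 0.8921) (0, 0) (27, 0) (27, 14) (22.5704, 14)]  |A|=230.0754
3. ⊥bis P1·P2 via (13.85,2.715): [(17.5354, 11.0759) (0, 0.8921) (0, 0) (12.6533, 0)]  |A|=77.8952
4. canonical 4-gon: [(17.5354, 11.0759) (0, 0.8921) (0, 0) (12.6533, 0)]
5. shoelace: 77.8952

Area of P1's cell: 77.8952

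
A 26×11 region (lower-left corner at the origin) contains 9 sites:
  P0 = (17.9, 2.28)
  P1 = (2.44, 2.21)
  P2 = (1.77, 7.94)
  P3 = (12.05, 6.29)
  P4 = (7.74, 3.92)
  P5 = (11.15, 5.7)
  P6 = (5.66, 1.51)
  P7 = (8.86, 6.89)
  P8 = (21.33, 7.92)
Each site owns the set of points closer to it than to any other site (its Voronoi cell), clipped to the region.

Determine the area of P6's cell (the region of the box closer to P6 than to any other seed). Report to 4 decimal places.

Area of P6's cell: 13.9680

1. box [0,26]×[0,11]: [(0, 0) (26, 0) (26, 11) (0, 11)]
2. ⊥bis P6·P0 via (11.78,1.895): [(0, 0) (11.8992, 0) (11.2072, 11) (0, 11)]  |A|=127.0854
3. ⊥bis P6·P1 via (4.05,1.86): [(3.6457, 0) (11.8992, 0) (11.2072, 11) (6.037, 11)]  |A|=73.831
4. ⊥bis P6·P2 via (3.715,4.725): [(4.8179, 5.3922) (3.6457, 0) (11.8992, 0) (11.3128, 9.3215)]  |A|=53.6758
5. ⊥bis P6·P3 via (8.855,3.9): [(6.8287, 6.6087) (4.8179, 5.3922) (3.6457, 0) (11.7724, 0)]  |A|=31.5622
6. ⊥bis P6·P4 via (6.7,2.715): [(4.6252, 4.5057) (3.6457, 0) (9.8457, 0)]  |A|=13.968
7. ⊥bis P6·P5 via (8.405,3.605): [(4.6252, 4.5057) (3.6457, 0) (9.8457, 0)]  |A|=13.968
8. ⊥bis P6·P7 via (7.26,4.2): [(4.6252, 4.5057) (3.6457, 0) (9.8457, 0)]  |A|=13.968
9. ⊥bis P6·P8 via (13.495,4.715): [(4.6252, 4.5057) (3.6457, 0) (9.8457, 0)]  |A|=13.968
10. canonical 3-gon: [(4.6252, 4.5057) (3.6457, 0) (9.8457, 0)]
11. shoelace: 13.968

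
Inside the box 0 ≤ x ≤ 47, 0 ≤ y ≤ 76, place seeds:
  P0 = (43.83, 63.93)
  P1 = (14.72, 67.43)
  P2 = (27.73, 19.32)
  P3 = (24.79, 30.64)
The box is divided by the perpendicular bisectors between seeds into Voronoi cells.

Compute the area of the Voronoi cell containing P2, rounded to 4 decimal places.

Area of P2's cell: 1140.3695

1. box [0,47]×[0,76]: [(0, 0) (47, 0) (47, 76) (0, 76)]
2. ⊥bis P2·P0 via (35.78,41.625): [(0, 54.5382) (0, 0) (47, 0) (47, 37.5756)]  |A|=2164.6753
3. ⊥bis P2·P1 via (21.225,43.375): [(26.7736, 44.8755) (0, 37.6353) (0, 0) (47, 0) (47, 37.5756)]  |A|=1938.3995
4. ⊥bis P2·P3 via (26.26,24.98): [(0, 18.1598) (0, 0) (47, 0) (47, 30.3665)]  |A|=1140.3695
5. canonical 4-gon: [(0, 18.1598) (0, 0) (47, 0) (47, 30.3665)]
6. shoelace: 1140.3695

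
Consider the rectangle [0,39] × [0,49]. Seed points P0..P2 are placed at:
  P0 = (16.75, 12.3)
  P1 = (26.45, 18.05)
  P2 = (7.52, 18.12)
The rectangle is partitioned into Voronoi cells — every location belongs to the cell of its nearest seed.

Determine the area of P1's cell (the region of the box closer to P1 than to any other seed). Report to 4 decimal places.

Area of P1's cell: 920.7611

1. box [0,39]×[0,49]: [(0, 0) (39, 0) (39, 49) (0, 49)]
2. ⊥bis P1·P0 via (21.6,15.175): [(30.5955, 0) (39, 0) (39, 49) (1.5491, 49)]  |A|=1123.4576
3. ⊥bis P1·P2 via (16.985,18.085): [(17.0029, 22.9301) (30.5955, 0) (39, 0) (39, 49) (17.0993, 49)]  |A|=920.7611
4. canonical 5-gon: [(17.0029, 22.9301) (30.5955, 0) (39, 0) (39, 49) (17.0993, 49)]
5. shoelace: 920.7611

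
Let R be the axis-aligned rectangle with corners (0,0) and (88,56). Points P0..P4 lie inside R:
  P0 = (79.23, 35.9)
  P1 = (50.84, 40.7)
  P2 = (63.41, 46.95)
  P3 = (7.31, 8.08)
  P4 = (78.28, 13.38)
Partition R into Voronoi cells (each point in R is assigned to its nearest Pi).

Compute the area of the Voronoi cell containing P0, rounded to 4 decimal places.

1. box [0,88]×[0,56]: [(0, 0) (88, 0) (88, 56) (0, 56)]
2. ⊥bis P0·P1 via (65.035,38.3): [(58.5595, 0) (88, 0) (88, 56) (68.0276, 56)]  |A|=1383.5617
3. ⊥bis P0·P2 via (71.32,41.425): [(63.7249, 30.5513) (58.5595, 0) (88, 0) (88, 56) (81.5004, 56)]  |A|=1212.1291
4. ⊥bis P0·P3 via (43.27,21.99): [(63.7249, 30.5513) (58.5595, 0) (88, 0) (88, 56) (81.5004, 56)]  |A|=1212.1291
5. ⊥bis P0·P4 via (78.755,24.64): [(63.7249, 30.5513) (62.839, 25.3114) (88, 24.25) (88, 56) (81.5004, 56)]  |A|=534.4611
6. canonical 5-gon: [(63.7249, 30.5513) (62.839, 25.3114) (88, 24.25) (88, 56) (81.5004, 56)]
7. shoelace: 534.4611

Area of P0's cell: 534.4611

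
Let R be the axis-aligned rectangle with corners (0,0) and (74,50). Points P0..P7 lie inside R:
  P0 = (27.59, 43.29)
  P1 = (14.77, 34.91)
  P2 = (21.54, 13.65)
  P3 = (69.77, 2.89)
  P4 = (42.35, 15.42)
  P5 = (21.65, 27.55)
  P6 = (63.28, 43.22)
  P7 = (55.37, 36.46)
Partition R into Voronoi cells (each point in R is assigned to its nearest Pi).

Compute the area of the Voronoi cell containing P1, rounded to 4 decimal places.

1. box [0,74]×[0,50]: [(0, 0) (74, 0) (74, 50) (0, 50)]
2. ⊥bis P1·P0 via (21.18,39.1): [(0, 0) (46.7383, 0) (14.055, 50) (0, 50)]  |A|=1519.8346
3. ⊥bis P1·P2 via (18.155,24.28): [(0, 18.4988) (28.6771, 27.6306) (14.055, 50) (0, 50)]  |A|=608.8837
4. ⊥bis P1·P3 via (42.27,18.9): [(0, 18.4988) (28.6771, 27.6306) (14.055, 50) (0, 50)]  |A|=608.8837
5. ⊥bis P1·P4 via (28.56,25.165): [(0, 18.4988) (28.6771, 27.6306) (14.055, 50) (0, 50)]  |A|=608.8837
6. ⊥bis P1·P5 via (18.21,31.23): [(0, 18.4988) (6.9622, 20.7158) (23.2467, 35.9382) (14.055, 50) (0, 50)]  |A|=499.9093
7. ⊥bis P1·P6 via (39.025,39.065): [(0, 18.4988) (6.9622, 20.7158) (23.2467, 35.9382) (14.055, 50) (0, 50)]  |A|=499.9093
8. ⊥bis P1·P7 via (35.07,35.685): [(0, 18.4988) (6.9622, 20.7158) (23.2467, 35.9382) (14.055, 50) (0, 50)]  |A|=499.9093
9. canonical 5-gon: [(0, 18.4988) (6.9622, 20.7158) (23.2467, 35.9382) (14.055, 50) (0, 50)]
10. shoelace: 499.9093

Area of P1's cell: 499.9093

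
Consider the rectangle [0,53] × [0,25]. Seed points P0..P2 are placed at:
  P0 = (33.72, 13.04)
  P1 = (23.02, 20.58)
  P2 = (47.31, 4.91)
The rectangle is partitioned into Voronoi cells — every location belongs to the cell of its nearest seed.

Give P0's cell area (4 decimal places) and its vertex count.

1. box [0,53]×[0,25]: [(0, 0) (53, 0) (53, 25) (0, 25)]
2. ⊥bis P0·P1 via (28.37,16.81): [(16.5244, 0) (53, 0) (53, 25) (34.1413, 25)]  |A|=691.6785
3. ⊥bis P0·P2 via (40.515,8.975): [(16.5244, 0) (35.1458, 0) (50.1017, 25) (34.1413, 25)]  |A|=432.2729
4. canonical 4-gon: [(16.5244, 0) (35.1458, 0) (50.1017, 25) (34.1413, 25)]
5. shoelace: 432.2729

Area of P0's cell: 432.2729 (4 vertices)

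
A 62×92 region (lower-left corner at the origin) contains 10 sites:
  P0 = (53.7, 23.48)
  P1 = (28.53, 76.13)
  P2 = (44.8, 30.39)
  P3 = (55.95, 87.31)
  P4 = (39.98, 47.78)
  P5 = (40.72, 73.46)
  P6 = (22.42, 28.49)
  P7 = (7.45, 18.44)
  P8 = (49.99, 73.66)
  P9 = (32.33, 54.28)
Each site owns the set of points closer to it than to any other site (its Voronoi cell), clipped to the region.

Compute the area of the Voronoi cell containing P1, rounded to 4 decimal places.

Area of P1's cell: 1030.1519

1. box [0,62]×[0,92]: [(0, 0) (62, 0) (62, 92) (0, 92)]
2. ⊥bis P1·P0 via (41.115,49.805): [(0, 30.1495) (62, 59.7893) (62, 92) (0, 92)]  |A|=2915.8974
3. ⊥bis P1·P2 via (36.665,53.26): [(0, 40.218) (62, 62.2718) (62, 92) (0, 92)]  |A|=2526.8147
4. ⊥bis P1·P3 via (42.24,81.72): [(0, 40.218) (51.6681, 58.5967) (38.0485, 92) (0, 92)]  |A|=1973.2111
5. ⊥bis P1·P4 via (34.255,61.955): [(0, 48.1201) (48.0304, 67.5186) (38.0485, 92) (0, 92)]  |A|=1519.5246
6. ⊥bis P1·P5 via (34.625,74.795): [(0, 48.1201) (31.5756, 60.8728) (38.2729, 91.4497) (38.0485, 92) (0, 92)]  |A|=1290.2118
7. ⊥bis P1·P6 via (25.475,52.31): [(0, 55.5773) (14.0137, 53.78) (31.5756, 60.8728) (38.2729, 91.4497) (38.0485, 92) (0, 92)]  |A|=1237.9604
8. ⊥bis P1·P7 via (17.99,47.285): [(0, 55.5773) (14.0137, 53.78) (31.5756, 60.8728) (38.2729, 91.4497) (38.0485, 92) (0, 92)]  |A|=1237.9604
9. ⊥bis P1·P8 via (39.26,74.895): [(0, 55.5773) (14.0137, 53.78) (31.5756, 60.8728) (38.2729, 91.4497) (38.0485, 92) (0, 92)]  |A|=1237.9604
10. ⊥bis P1·P9 via (30.43,65.205): [(0, 59.9128) (32.6074, 65.5837) (38.2729, 91.4497) (38.0485, 92) (0, 92)]  |A|=1030.1519
11. canonical 5-gon: [(0, 59.9128) (32.6074, 65.5837) (38.2729, 91.4497) (38.0485, 92) (0, 92)]
12. shoelace: 1030.1519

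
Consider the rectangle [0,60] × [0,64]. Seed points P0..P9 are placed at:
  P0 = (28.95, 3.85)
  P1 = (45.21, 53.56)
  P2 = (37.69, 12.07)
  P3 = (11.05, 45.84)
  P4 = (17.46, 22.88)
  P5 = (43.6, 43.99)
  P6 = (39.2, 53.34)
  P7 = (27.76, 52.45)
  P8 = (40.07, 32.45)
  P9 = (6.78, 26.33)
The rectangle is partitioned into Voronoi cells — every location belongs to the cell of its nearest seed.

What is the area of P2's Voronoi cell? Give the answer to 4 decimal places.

Area of P2's cell: 602.7285

1. box [0,60]×[0,64]: [(0, 0) (60, 0) (60, 64) (0, 64)]
2. ⊥bis P2·P0 via (33.32,7.96): [(0, 43.3878) (40.8064, 0) (60, 0) (60, 64) (0, 64)]  |A|=2954.7492
3. ⊥bis P2·P1 via (41.45,32.815): [(3.4694, 39.6989) (40.8064, 0) (60, 0) (60, 29.4528)]  |A|=1213.4753
4. ⊥bis P2·P3 via (24.37,28.955): [(31.54, 34.6112) (18.1724, 24.0659) (40.8064, 0) (60, 0) (60, 29.4528)]  |A|=1031.4636
5. ⊥bis P2·P4 via (27.575,17.475): [(36.2734, 33.7533) (26.4142, 15.3027) (40.8064, 0) (60, 0) (60, 29.4528)]  |A|=881.5396
6. ⊥bis P2·P5 via (40.645,28.03): [(33.884, 29.2818) (26.4142, 15.3027) (40.8064, 0) (60, 0) (60, 24.4464)]  |A|=757.9818
7. ⊥bis P2·P6 via (38.445,32.705): [(33.884, 29.2818) (26.4142, 15.3027) (40.8064, 0) (60, 0) (60, 24.4464)]  |A|=757.9818
8. ⊥bis P2·P7 via (32.725,32.26): [(33.884, 29.2818) (26.4142, 15.3027) (40.8064, 0) (60, 0) (60, 24.4464)]  |A|=757.9818
9. ⊥bis P2·P8 via (38.88,22.26): [(30.6457, 23.2216) (26.4142, 15.3027) (40.8064, 0) (60, 0) (60, 19.7936)]  |A|=602.7285
10. ⊥bis P2·P9 via (22.235,19.2): [(30.6457, 23.2216) (26.4142, 15.3027) (40.8064, 0) (60, 0) (60, 19.7936)]  |A|=602.7285
11. canonical 5-gon: [(30.6457, 23.2216) (26.4142, 15.3027) (40.8064, 0) (60, 0) (60, 19.7936)]
12. shoelace: 602.7285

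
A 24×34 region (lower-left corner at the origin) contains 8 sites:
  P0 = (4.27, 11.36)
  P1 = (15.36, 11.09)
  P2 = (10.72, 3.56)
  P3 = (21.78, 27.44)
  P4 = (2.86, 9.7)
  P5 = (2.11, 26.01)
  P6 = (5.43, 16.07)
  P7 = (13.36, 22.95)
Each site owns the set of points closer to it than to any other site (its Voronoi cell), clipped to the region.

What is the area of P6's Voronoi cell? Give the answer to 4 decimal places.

1. box [0,24]×[0,34]: [(0, 0) (24, 0) (24, 34) (0, 34)]
2. ⊥bis P6·P0 via (4.85,13.715): [(0, 14.9095) (24, 8.9987) (24, 34) (0, 34)]  |A|=529.1024
3. ⊥bis P6·P1 via (10.395,13.58): [(0, 14.9095) (9.8457, 12.4846) (20.6358, 34) (0, 34)]  |A|=315.9732
4. ⊥bis P6·P2 via (8.075,9.815): [(0, 14.9095) (9.8457, 12.4846) (20.6358, 34) (0, 34)]  |A|=315.9732
5. ⊥bis P6·P3 via (13.605,21.755): [(0, 14.9095) (9.8457, 12.4846) (14.122, 21.0116) (5.0897, 34) (0, 34)]  |A|=215.0129
6. ⊥bis P6·P4 via (4.145,12.885): [(0, 14.9095) (9.8457, 12.4846) (14.122, 21.0116) (5.0897, 34) (0, 34)]  |A|=215.0129
7. ⊥bis P6·P5 via (3.77,21.04): [(0, 19.7808) (0, 14.9095) (9.8457, 12.4846) (14.122, 21.0116) (12.1547, 23.8405)]  |A|=102.7437
8. ⊥bis P6·P7 via (9.395,19.51): [(7.102, 22.1529) (0, 19.7808) (0, 14.9095) (9.8457, 12.4846) (11.9133, 16.6074)]  |A|=77.2177
9. canonical 5-gon: [(7.102, 22.1529) (0, 19.7808) (0, 14.9095) (9.8457, 12.4846) (11.9133, 16.6074)]
10. shoelace: 77.2177

Area of P6's cell: 77.2177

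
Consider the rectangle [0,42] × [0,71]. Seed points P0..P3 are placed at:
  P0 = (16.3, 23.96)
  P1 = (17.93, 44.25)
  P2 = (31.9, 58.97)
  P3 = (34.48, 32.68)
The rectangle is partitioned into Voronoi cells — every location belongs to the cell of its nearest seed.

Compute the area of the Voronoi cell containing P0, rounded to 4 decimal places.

Area of P0's cell: 1060.7463

1. box [0,42]×[0,71]: [(0, 0) (42, 0) (42, 71) (0, 71)]
2. ⊥bis P0·P1 via (17.115,34.105): [(0, 35.4799) (0, 0) (42, 0) (42, 32.1059)]  |A|=1419.3017
3. ⊥bis P0·P2 via (24.1,41.465): [(0, 35.4799) (0, 0) (42, 0) (42, 32.1059)]  |A|=1419.3017
4. ⊥bis P0·P3 via (25.39,28.32): [(22.8357, 33.6454) (0, 35.4799) (0, 0) (38.9736, 0)]  |A|=1060.7463
5. canonical 4-gon: [(22.8357, 33.6454) (0, 35.4799) (0, 0) (38.9736, 0)]
6. shoelace: 1060.7463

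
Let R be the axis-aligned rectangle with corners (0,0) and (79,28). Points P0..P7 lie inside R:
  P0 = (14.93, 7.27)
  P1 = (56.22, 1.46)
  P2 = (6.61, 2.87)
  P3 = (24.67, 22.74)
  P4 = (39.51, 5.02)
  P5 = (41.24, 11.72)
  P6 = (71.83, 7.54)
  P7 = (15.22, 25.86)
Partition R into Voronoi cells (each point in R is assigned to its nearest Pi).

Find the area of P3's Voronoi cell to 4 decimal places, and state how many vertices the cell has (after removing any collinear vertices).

Area of P3's cell: 245.5413 (5 vertices)

1. box [0,79]×[0,28]: [(0, 0) (79, 0) (79, 28) (0, 28)]
2. ⊥bis P3·P0 via (19.8,15.005): [(0, 27.4712) (43.6324, 0) (79, 0) (79, 28) (0, 28)]  |A|=1612.6833
3. ⊥bis P3·P1 via (40.445,12.1): [(0, 27.4712) (35.6665, 5.0154) (51.1693, 28) (0, 28)]  |A|=597.4846
4. ⊥bis P3·P2 via (15.64,12.805): [(0, 27.4712) (35.6665, 5.0154) (51.1693, 28) (0, 28)]  |A|=597.4846
5. ⊥bis P3·P4 via (32.09,13.88): [(0, 27.4712) (27.5825, 10.1051) (48.9503, 28) (0, 28)]  |A|=445.2731
6. ⊥bis P3·P5 via (32.955,17.23): [(0, 27.4712) (27.5825, 10.1051) (29.0136, 11.3036) (40.1177, 28) (0, 28)]  |A|=371.5369
7. ⊥bis P3·P6 via (48.25,15.14): [(0, 27.4712) (27.5825, 10.1051) (29.0136, 11.3036) (40.1177, 28) (0, 28)]  |A|=371.5369
8. ⊥bis P3·P7 via (19.945,24.3): [(17.3794, 16.5291) (27.5825, 10.1051) (29.0136, 11.3036) (40.1177, 28) (21.1666, 28)]  |A|=245.5413
9. canonical 5-gon: [(17.3794, 16.5291) (27.5825, 10.1051) (29.0136, 11.3036) (40.1177, 28) (21.1666, 28)]
10. shoelace: 245.5413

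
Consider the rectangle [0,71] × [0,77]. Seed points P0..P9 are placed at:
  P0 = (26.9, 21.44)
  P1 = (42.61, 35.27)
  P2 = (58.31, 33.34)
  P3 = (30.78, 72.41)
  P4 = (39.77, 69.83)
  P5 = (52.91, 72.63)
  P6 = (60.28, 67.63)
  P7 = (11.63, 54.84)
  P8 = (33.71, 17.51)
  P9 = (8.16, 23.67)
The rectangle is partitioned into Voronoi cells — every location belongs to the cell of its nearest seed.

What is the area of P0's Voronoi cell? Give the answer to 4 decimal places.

1. box [0,71]×[0,77]: [(0, 0) (71, 0) (71, 77) (0, 77)]
2. ⊥bis P0·P1 via (34.755,28.355): [(0, 67.8345) (0, 0) (59.7168, 0)]  |A|=2025.4282
3. ⊥bis P0·P2 via (42.605,27.39): [(47.8939, 13.4301) (0, 67.8345) (0, 0) (52.982, 0)]  |A|=1980.2037
4. ⊥bis P0·P3 via (28.84,46.925): [(47.8939, 13.4301) (17.6579, 47.7762) (0, 49.1204) (0, 0) (52.982, 0)]  |A|=1814.978
5. ⊥bis P0·P4 via (33.335,45.635): [(47.8939, 13.4301) (17.6579, 47.7762) (0, 49.1204) (0, 0) (52.982, 0)]  |A|=1814.978
6. ⊥bis P0·P5 via (39.905,47.035): [(47.8939, 13.4301) (17.6579, 47.7762) (0, 49.1204) (0, 0) (52.982, 0)]  |A|=1814.978
7. ⊥bis P0·P6 via (43.59,44.535): [(47.8939, 13.4301) (17.6579, 47.7762) (0, 49.1204) (0, 0) (52.982, 0)]  |A|=1814.978
8. ⊥bis P0·P7 via (19.265,38.14): [(47.8939, 13.4301) (24.1677, 40.3815) (0, 29.3323) (0, 0) (52.982, 0)]  |A|=1514.9488
9. ⊥bis P0·P8 via (30.305,19.475): [(35.1625, 27.8921) (24.1677, 40.3815) (0, 29.3323) (0, 0) (19.0661, 0)]  |A|=993.2563
10. ⊥bis P0·P9 via (17.53,22.555): [(35.1625, 27.8921) (24.1677, 40.3815) (19.3914, 38.1978) (14.846, 0) (19.0661, 0)]  |A|=425.3155
11. canonical 5-gon: [(35.1625, 27.8921) (24.1677, 40.3815) (19.3914, 38.1978) (14.846, 0) (19.0661, 0)]
12. shoelace: 425.3155

Area of P0's cell: 425.3155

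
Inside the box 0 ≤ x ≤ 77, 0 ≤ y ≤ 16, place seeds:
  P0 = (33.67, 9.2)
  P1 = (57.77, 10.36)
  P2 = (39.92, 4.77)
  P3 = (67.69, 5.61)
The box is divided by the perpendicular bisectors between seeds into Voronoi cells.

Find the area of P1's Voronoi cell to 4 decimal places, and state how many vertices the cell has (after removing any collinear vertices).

1. box [0,77]×[0,16]: [(0, 0) (77, 0) (77, 16) (0, 16)]
2. ⊥bis P1·P0 via (45.72,9.78): [(46.1907, 0) (77, 0) (77, 16) (45.4206, 16)]  |A|=499.1092
3. ⊥bis P1·P2 via (48.845,7.565): [(51.2141, 0) (77, 0) (77, 16) (46.2035, 16)]  |A|=452.6596
4. ⊥bis P1·P3 via (62.73,7.985): [(51.2141, 0) (58.9065, 0) (66.5678, 16) (46.2035, 16)]  |A|=224.4545
5. canonical 4-gon: [(51.2141, 0) (58.9065, 0) (66.5678, 16) (46.2035, 16)]
6. shoelace: 224.4545

Area of P1's cell: 224.4545 (4 vertices)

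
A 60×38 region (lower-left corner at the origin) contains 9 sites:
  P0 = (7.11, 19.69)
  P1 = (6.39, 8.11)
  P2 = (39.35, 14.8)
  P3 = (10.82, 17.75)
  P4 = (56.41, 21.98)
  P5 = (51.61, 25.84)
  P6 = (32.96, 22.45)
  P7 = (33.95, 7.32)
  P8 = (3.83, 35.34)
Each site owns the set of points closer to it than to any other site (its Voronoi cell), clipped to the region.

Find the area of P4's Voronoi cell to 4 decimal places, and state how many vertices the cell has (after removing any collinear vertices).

1. box [0,60]×[0,38]: [(0, 0) (60, 0) (60, 38) (0, 38)]
2. ⊥bis P4·P0 via (31.76,20.835): [(32.7278, 0) (60, 0) (60, 38) (30.9627, 38)]  |A|=1069.881
3. ⊥bis P4·P1 via (31.4,15.045): [(32.1555, 12.3204) (35.5718, 0) (60, 0) (60, 38) (30.9627, 38)]  |A|=1052.3613
4. ⊥bis P4·P2 via (47.88,18.39): [(55.6198, 0) (60, 0) (60, 38) (39.6268, 38)]  |A|=470.3157
5. ⊥bis P4·P3 via (33.615,19.865): [(55.6198, 0) (60, 0) (60, 38) (39.6268, 38)]  |A|=470.3157
6. ⊥bis P4·P5 via (54.01,23.91): [(48.461, 17.0096) (55.6198, 0) (60, 0) (60, 31.3587)]  |A|=218.178
7. ⊥bis P4·P6 via (44.685,22.215): [(48.461, 17.0096) (55.6198, 0) (60, 0) (60, 31.3587)]  |A|=218.178
8. ⊥bis P4·P7 via (45.18,14.65): [(48.461, 17.0096) (55.6198, 0) (60, 0) (60, 31.3587)]  |A|=218.178
9. ⊥bis P4·P8 via (30.12,28.66): [(48.461, 17.0096) (55.6198, 0) (60, 0) (60, 31.3587)]  |A|=218.178
10. canonical 4-gon: [(48.461, 17.0096) (55.6198, 0) (60, 0) (60, 31.3587)]
11. shoelace: 218.178

Area of P4's cell: 218.1780 (4 vertices)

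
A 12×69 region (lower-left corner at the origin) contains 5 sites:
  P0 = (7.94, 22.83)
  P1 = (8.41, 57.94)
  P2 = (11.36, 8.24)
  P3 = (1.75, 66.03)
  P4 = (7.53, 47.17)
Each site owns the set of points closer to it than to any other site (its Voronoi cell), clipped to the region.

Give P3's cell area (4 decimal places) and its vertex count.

1. box [0,12]×[0,69]: [(0, 0) (12, 0) (12, 69) (0, 69)]
2. ⊥bis P3·P0 via (4.845,44.43): [(0, 43.7358) (12, 45.4552) (12, 69) (0, 69)]  |A|=292.854
3. ⊥bis P3·P1 via (5.08,61.985): [(0, 57.8029) (12, 67.6818) (12, 69) (0, 69)]  |A|=75.0914
4. ⊥bis P3·P2 via (6.555,37.135): [(0, 57.8029) (12, 67.6818) (12, 69) (0, 69)]  |A|=75.0914
5. ⊥bis P3·P4 via (4.64,56.6): [(0, 57.8029) (12, 67.6818) (12, 69) (0, 69)]  |A|=75.0914
6. canonical 4-gon: [(0, 57.8029) (12, 67.6818) (12, 69) (0, 69)]
7. shoelace: 75.0914

Area of P3's cell: 75.0914 (4 vertices)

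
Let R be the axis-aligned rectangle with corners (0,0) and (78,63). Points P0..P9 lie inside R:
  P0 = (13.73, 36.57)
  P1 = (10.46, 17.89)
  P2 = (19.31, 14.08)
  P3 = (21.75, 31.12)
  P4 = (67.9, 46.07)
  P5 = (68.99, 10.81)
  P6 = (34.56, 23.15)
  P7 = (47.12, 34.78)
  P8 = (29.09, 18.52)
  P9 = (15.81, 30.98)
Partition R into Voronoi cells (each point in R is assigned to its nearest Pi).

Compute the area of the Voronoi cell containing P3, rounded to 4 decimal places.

1. box [0,78]×[0,63]: [(0, 0) (78, 0) (78, 63) (0, 63)]
2. ⊥bis P3·P0 via (17.74,33.845): [(0, 7.7395) (0, 0) (78, 0) (78, 63) (37.5523, 63)]  |A|=3876.4208
3. ⊥bis P3·P1 via (16.105,24.505): [(13.1225, 27.0501) (44.8208, 0) (78, 0) (78, 63) (37.5523, 63)]  |A|=3219.4358
4. ⊥bis P3·P2 via (20.53,22.6): [(13.1225, 27.0501) (17.8952, 22.9773) (78, 14.3707) (78, 63) (37.5523, 63)]  |A|=2406.3771
5. ⊥bis P3·P4 via (44.825,38.595): [(37.1235, 62.369) (13.1225, 27.0501) (17.8952, 22.9773) (51.4403, 18.1739)]  |A|=840.0397
6. ⊥bis P3·P5 via (45.37,20.965): [(48.3162, 27.8178) (37.1235, 62.369) (13.1225, 27.0501) (17.8952, 22.9773) (44.5916, 19.1546)]  |A|=808.5478
7. ⊥bis P3·P6 via (28.155,27.135): [(41.5586, 48.6783) (37.1235, 62.369) (13.1225, 27.0501) (17.8952, 22.9773) (24.9405, 21.9684)]  |A|=454.6084
8. ⊥bis P3·P7 via (34.435,32.95): [(33.9339, 36.4233) (31.4049, 53.9537) (13.1225, 27.0501) (17.8952, 22.9773) (24.9405, 21.9684)]  |A|=314.4727
9. ⊥bis P3·P8 via (25.42,24.82): [(27.4507, 26.0029) (33.9339, 36.4233) (31.4049, 53.9537) (13.1225, 27.0501) (17.8952, 22.9773) (21.3962, 22.476)]  |A|=306.6859
10. ⊥bis P3·P9 via (18.78,31.05): [(27.4507, 26.0029) (33.9339, 36.4233) (31.4049, 53.9537) (18.6815, 35.2304) (18.9739, 22.8228) (21.3962, 22.476)]  |A|=269.1752
11. canonical 6-gon: [(27.4507, 26.0029) (33.9339, 36.4233) (31.4049, 53.9537) (18.6815, 35.2304) (18.9739, 22.8228) (21.3962, 22.476)]
12. shoelace: 269.1752

Area of P3's cell: 269.1752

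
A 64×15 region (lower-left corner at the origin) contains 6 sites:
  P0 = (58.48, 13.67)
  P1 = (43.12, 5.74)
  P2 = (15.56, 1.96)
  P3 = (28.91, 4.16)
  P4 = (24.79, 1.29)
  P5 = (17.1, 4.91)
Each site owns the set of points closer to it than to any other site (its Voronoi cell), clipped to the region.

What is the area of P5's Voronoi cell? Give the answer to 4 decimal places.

1. box [0,64]×[0,15]: [(0, 0) (64, 0) (64, 15) (0, 15)]
2. ⊥bis P5·P0 via (37.79,9.29): [(0, 0) (39.7567, 0) (36.5812, 15) (0, 15)]  |A|=572.5341
3. ⊥bis P5·P1 via (30.11,5.325): [(0, 0) (30.2799, 0) (29.8014, 15) (0, 15)]  |A|=450.6093
4. ⊥bis P5·P2 via (16.33,3.435): [(0, 11.9598) (22.91, 0) (30.2799, 0) (29.8014, 15) (0, 15)]  |A|=313.6095
5. ⊥bis P5·P3 via (23.005,4.535): [(0, 11.9598) (22.7232, 0.0975) (23.6696, 15) (0, 15)]  |A|=210.909
6. ⊥bis P5·P4 via (20.945,3.1): [(0, 11.9598) (20.1612, 1.435) (23.2209, 7.9347) (23.6696, 15) (0, 15)]  |A|=200.5367
7. canonical 5-gon: [(0, 11.9598) (20.1612, 1.435) (23.2209, 7.9347) (23.6696, 15) (0, 15)]
8. shoelace: 200.5367

Area of P5's cell: 200.5367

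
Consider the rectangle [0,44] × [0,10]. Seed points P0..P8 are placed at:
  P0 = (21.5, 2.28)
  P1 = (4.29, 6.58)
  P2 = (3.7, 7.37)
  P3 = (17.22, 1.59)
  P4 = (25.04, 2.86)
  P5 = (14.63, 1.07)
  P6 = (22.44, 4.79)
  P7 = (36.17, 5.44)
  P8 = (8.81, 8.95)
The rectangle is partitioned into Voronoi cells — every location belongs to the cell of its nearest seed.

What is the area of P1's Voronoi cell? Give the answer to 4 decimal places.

Area of P1's cell: 52.8940

1. box [0,44]×[0,10]: [(0, 0) (44, 0) (44, 10) (0, 10)]
2. ⊥bis P1·P0 via (12.895,4.43): [(0, 0) (11.7881, 0) (14.2867, 10) (0, 10)]  |A|=130.3742
3. ⊥bis P1·P2 via (3.995,6.975): [(0, 3.9914) (0, 0) (11.7881, 0) (14.2867, 10) (8.0454, 10)]  |A|=106.2033
4. ⊥bis P1·P3 via (10.755,4.085): [(0, 3.9914) (0, 0) (9.1785, 0) (13.0377, 10) (8.0454, 10)]  |A|=86.9103
5. ⊥bis P1·P4 via (14.665,4.72): [(0, 3.9914) (0, 0) (9.1785, 0) (13.0377, 10) (8.0454, 10)]  |A|=86.9103
6. ⊥bis P1·P5 via (9.46,3.825): [(0, 3.9914) (0, 0) (7.4217, 0) (12.7505, 10) (8.0454, 10)]  |A|=76.6905
7. ⊥bis P1·P6 via (13.365,5.685): [(0, 3.9914) (0, 0) (7.4217, 0) (12.7505, 10) (8.0454, 10)]  |A|=76.6905
8. ⊥bis P1·P7 via (20.23,6.01): [(0, 3.9914) (0, 0) (7.4217, 0) (12.7505, 10) (8.0454, 10)]  |A|=76.6905
9. ⊥bis P1·P8 via (6.55,7.765): [(6.1287, 8.5685) (0, 3.9914) (0, 0) (7.4217, 0) (9.0345, 3.0266)]  |A|=52.894
10. canonical 5-gon: [(6.1287, 8.5685) (0, 3.9914) (0, 0) (7.4217, 0) (9.0345, 3.0266)]
11. shoelace: 52.894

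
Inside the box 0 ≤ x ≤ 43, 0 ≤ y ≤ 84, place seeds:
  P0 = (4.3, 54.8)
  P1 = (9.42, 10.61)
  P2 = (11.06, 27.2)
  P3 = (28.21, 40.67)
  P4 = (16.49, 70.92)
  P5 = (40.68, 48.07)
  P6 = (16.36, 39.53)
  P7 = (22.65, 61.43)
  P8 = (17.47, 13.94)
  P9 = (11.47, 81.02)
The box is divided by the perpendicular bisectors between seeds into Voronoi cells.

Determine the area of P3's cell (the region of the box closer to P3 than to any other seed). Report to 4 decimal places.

1. box [0,43]×[0,84]: [(0, 0) (43, 0) (43, 84) (0, 84)]
2. ⊥bis P3·P0 via (16.255,47.735): [(0, 20.2292) (0, 0) (43, 0) (43, 84) (37.6864, 84)]  |A|=2410.3544
3. ⊥bis P3·P1 via (18.815,25.64): [(7.4105, 32.7688) (43, 10.5224) (43, 84) (37.6864, 84)]  |A|=1443.6287
4. ⊥bis P3·P2 via (19.635,33.935): [(13.0525, 42.3159) (33.2245, 16.6329) (43, 10.5224) (43, 84) (37.6864, 84)]  |A|=1274.885
5. ⊥bis P3·P4 via (22.35,55.795): [(20.6227, 55.1258) (13.0525, 42.3159) (33.2245, 16.6329) (43, 10.5224) (43, 63.7956)]  |A|=972.1117
6. ⊥bis P3·P5 via (34.445,44.37): [(26.6715, 57.4693) (20.6227, 55.1258) (13.0525, 42.3159) (33.2245, 16.6329) (43, 10.5224) (43, 29.9537)]  |A|=695.8184
7. ⊥bis P3·P6 via (22.285,40.1): [(26.6715, 57.4693) (20.8317, 55.2067) (23.3308, 29.2296) (33.2245, 16.6329) (43, 10.5224) (43, 29.9537)]  |A|=577.6376
8. ⊥bis P3·P7 via (25.43,51.05): [(29.7883, 52.2172) (21.337, 49.9538) (23.3308, 29.2296) (33.2245, 16.6329) (43, 10.5224) (43, 29.9537)]  |A|=536.0072
9. ⊥bis P3·P8 via (22.84,27.305): [(29.7883, 52.2172) (21.337, 49.9538) (23.3308, 29.2296) (25.7656, 26.1295) (43, 19.2048) (43, 29.9537)]  |A|=437.5606
10. ⊥bis P3·P9 via (19.84,60.845): [(29.7883, 52.2172) (21.337, 49.9538) (23.3308, 29.2296) (25.7656, 26.1295) (43, 19.2048) (43, 29.9537)]  |A|=437.5606
11. canonical 6-gon: [(29.7883, 52.2172) (21.337, 49.9538) (23.3308, 29.2296) (25.7656, 26.1295) (43, 19.2048) (43, 29.9537)]
12. shoelace: 437.5606

Area of P3's cell: 437.5606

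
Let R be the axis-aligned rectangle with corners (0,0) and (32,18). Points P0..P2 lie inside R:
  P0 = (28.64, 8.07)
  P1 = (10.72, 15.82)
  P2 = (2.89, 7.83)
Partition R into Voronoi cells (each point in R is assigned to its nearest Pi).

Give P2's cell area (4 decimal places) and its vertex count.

Area of P2's cell: 169.8315 (5 vertices)

1. box [0,32]×[0,18]: [(0, 0) (32, 0) (32, 18) (0, 18)]
2. ⊥bis P2·P0 via (15.765,7.95): [(0, 0) (15.8391, 0) (15.6713, 18) (0, 18)]  |A|=283.5938
3. ⊥bis P2·P1 via (6.805,11.825): [(0, 0) (15.8391, 0) (15.8111, 2.9992) (0.5038, 18) (0, 18)]  |A|=169.8315
4. canonical 5-gon: [(0, 0) (15.8391, 0) (15.8111, 2.9992) (0.5038, 18) (0, 18)]
5. shoelace: 169.8315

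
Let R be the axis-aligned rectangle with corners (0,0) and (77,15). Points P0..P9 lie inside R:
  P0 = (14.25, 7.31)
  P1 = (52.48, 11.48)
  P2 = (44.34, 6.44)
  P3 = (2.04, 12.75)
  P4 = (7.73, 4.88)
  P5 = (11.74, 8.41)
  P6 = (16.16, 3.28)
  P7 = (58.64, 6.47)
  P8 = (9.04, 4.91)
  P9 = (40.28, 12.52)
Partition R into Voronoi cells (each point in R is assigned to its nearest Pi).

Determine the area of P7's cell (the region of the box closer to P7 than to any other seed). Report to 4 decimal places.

1. box [0,77]×[0,15]: [(0, 0) (77, 0) (77, 15) (0, 15)]
2. ⊥bis P7·P0 via (36.445,6.89): [(36.3146, 0) (77, 0) (77, 15) (36.5985, 15)]  |A|=608.1519
3. ⊥bis P7·P1 via (55.56,8.975): [(48.2605, 0) (77, 0) (77, 15) (60.4602, 15)]  |A|=339.5945
4. ⊥bis P7·P2 via (51.49,6.455): [(51.4952, 3.9772) (51.5035, 0) (77, 0) (77, 15) (60.4602, 15)]  |A|=333.1455
5. ⊥bis P7·P3 via (30.34,9.61): [(51.4952, 3.9772) (51.5035, 0) (77, 0) (77, 15) (60.4602, 15)]  |A|=333.1455
6. ⊥bis P7·P4 via (33.185,5.675): [(51.4952, 3.9772) (51.5035, 0) (77, 0) (77, 15) (60.4602, 15)]  |A|=333.1455
7. ⊥bis P7·P5 via (35.19,7.44): [(51.4952, 3.9772) (51.5035, 0) (77, 0) (77, 15) (60.4602, 15)]  |A|=333.1455
8. ⊥bis P7·P6 via (37.4,4.875): [(51.4952, 3.9772) (51.5035, 0) (77, 0) (77, 15) (60.4602, 15)]  |A|=333.1455
9. ⊥bis P7·P8 via (33.84,5.69): [(51.4952, 3.9772) (51.5035, 0) (77, 0) (77, 15) (60.4602, 15)]  |A|=333.1455
10. ⊥bis P7·P9 via (49.46,9.495): [(51.4952, 3.9772) (51.5035, 0) (77, 0) (77, 15) (60.4602, 15)]  |A|=333.1455
11. canonical 5-gon: [(51.4952, 3.9772) (51.5035, 0) (77, 0) (77, 15) (60.4602, 15)]
12. shoelace: 333.1455

Area of P7's cell: 333.1455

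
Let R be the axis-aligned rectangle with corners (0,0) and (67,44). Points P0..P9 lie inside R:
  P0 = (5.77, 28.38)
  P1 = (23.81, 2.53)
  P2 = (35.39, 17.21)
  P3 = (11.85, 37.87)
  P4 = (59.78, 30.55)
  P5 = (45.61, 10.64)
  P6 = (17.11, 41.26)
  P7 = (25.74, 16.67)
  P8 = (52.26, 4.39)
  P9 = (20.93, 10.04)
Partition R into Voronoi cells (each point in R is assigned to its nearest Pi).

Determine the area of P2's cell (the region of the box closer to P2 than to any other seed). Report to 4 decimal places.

Area of P2's cell: 355.0763

1. box [0,67]×[0,44]: [(0, 0) (67, 0) (67, 44) (0, 44)]
2. ⊥bis P2·P0 via (20.58,22.795): [(11.9838, 0) (67, 0) (67, 44) (28.5766, 44)]  |A|=2055.6713
3. ⊥bis P2·P1 via (29.6,9.87): [(18.8914, 18.3173) (42.1122, 0) (67, 0) (67, 44) (28.5766, 44)]  |A|=1779.7361
4. ⊥bis P2·P3 via (23.62,27.54): [(21.4272, 25.0415) (18.8914, 18.3173) (42.1122, 0) (67, 0) (67, 44) (38.0662, 44)]  |A|=1689.782
5. ⊥bis P2·P4 via (47.585,23.88): [(37.1509, 42.9571) (21.4272, 25.0415) (18.8914, 18.3173) (42.1122, 0) (60.6461, 0)]  |A|=881.5401
6. ⊥bis P2·P5 via (40.5,13.925): [(47.2699, 24.456) (37.1509, 42.9571) (21.4272, 25.0415) (18.8914, 18.3173) (35.1027, 5.5293)]  |A|=554.9369
7. ⊥bis P2·P6 via (26.25,29.235): [(47.2699, 24.456) (39.2512, 39.117) (22.8185, 26.6268) (21.4272, 25.0415) (18.8914, 18.3173) (35.1027, 5.5293)]  |A|=510.2687
8. ⊥bis P2·P7 via (30.565,16.94): [(47.2699, 24.456) (39.2512, 39.117) (29.729, 31.8793) (31.0235, 8.7471) (35.1027, 5.5293)]  |A|=355.0763
9. ⊥bis P2·P8 via (43.825,10.8): [(47.2699, 24.456) (39.2512, 39.117) (29.729, 31.8793) (31.0235, 8.7471) (35.1027, 5.5293)]  |A|=355.0763
10. ⊥bis P2·P9 via (28.16,13.625): [(47.2699, 24.456) (39.2512, 39.117) (29.729, 31.8793) (31.0235, 8.7471) (35.1027, 5.5293)]  |A|=355.0763
11. canonical 5-gon: [(47.2699, 24.456) (39.2512, 39.117) (29.729, 31.8793) (31.0235, 8.7471) (35.1027, 5.5293)]
12. shoelace: 355.0763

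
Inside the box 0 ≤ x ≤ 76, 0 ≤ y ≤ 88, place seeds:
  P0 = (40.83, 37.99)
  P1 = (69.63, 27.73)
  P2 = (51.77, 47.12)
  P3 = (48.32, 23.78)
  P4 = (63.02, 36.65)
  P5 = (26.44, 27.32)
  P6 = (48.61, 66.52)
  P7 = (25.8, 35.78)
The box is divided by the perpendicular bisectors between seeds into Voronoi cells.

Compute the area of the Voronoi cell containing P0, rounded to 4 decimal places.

Area of P0's cell: 321.3798

1. box [0,76]×[0,88]: [(0, 0) (76, 0) (76, 88) (0, 88)]
2. ⊥bis P0·P1 via (55.23,32.86): [(0, 0) (43.5236, 0) (74.8736, 88) (0, 88)]  |A|=5209.479
3. ⊥bis P0·P2 via (46.3,42.555): [(0, 0) (43.5236, 0) (54.979, 32.1554) (8.3738, 88) (0, 88)]  |A|=3352.651
4. ⊥bis P0·P3 via (44.575,30.885): [(0, 7.3898) (52.5369, 35.0817) (8.3738, 88) (0, 88)]  |A|=2339.0678
5. ⊥bis P0·P4 via (51.925,37.32): [(0, 7.3898) (51.7653, 34.6749) (51.8402, 35.9164) (8.3738, 88) (0, 88)]  |A|=2338.6041
6. ⊥bis P0·P5 via (33.635,32.655): [(0, 78.0165) (37.6528, 27.2364) (51.7653, 34.6749) (51.8402, 35.9164) (8.3738, 88) (0, 88)]  |A|=1008.9554
7. ⊥bis P0·P6 via (44.72,52.255): [(12.609, 61.0115) (37.6528, 27.2364) (51.7653, 34.6749) (51.8402, 35.9164) (36.2853, 54.5551)]  |A|=527.1956
8. ⊥bis P0·P7 via (33.315,36.885): [(30.4842, 56.137) (34.0117, 32.147) (37.6528, 27.2364) (51.7653, 34.6749) (51.8402, 35.9164) (36.2853, 54.5551)]  |A|=321.3798
9. canonical 6-gon: [(30.4842, 56.137) (34.0117, 32.147) (37.6528, 27.2364) (51.7653, 34.6749) (51.8402, 35.9164) (36.2853, 54.5551)]
10. shoelace: 321.3798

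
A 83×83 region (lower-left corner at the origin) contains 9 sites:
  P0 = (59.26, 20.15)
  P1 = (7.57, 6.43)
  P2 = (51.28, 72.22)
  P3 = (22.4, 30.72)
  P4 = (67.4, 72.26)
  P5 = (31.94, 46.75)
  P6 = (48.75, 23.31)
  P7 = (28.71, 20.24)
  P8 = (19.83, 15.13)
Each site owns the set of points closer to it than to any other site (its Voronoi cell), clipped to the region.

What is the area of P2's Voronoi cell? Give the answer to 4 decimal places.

1. box [0,83]×[0,83]: [(0, 0) (83, 0) (83, 83) (0, 83)]
2. ⊥bis P2·P0 via (55.27,46.185): [(0, 37.7146) (83, 50.4348) (83, 83) (0, 83)]  |A|=3230.8019
3. ⊥bis P2·P1 via (29.425,39.325): [(0, 58.8746) (25.8793, 41.6807) (83, 50.4348) (83, 83) (0, 83)]  |A|=2956.9991
4. ⊥bis P2·P3 via (36.84,51.47): [(0, 77.1071) (46.39, 44.8241) (83, 50.4348) (83, 83) (0, 83)]  |A|=2317.0921
5. ⊥bis P2·P4 via (59.34,72.24): [(0, 77.1071) (46.39, 44.8241) (59.4031, 46.8184) (59.3133, 83) (0, 83)]  |A|=1504.3614
6. ⊥bis P2·P5 via (41.61,59.485): [(58.4781, 46.6767) (59.4031, 46.8184) (59.3133, 83) (10.6417, 83)]  |A|=900.6983
7. ⊥bis P2·P6 via (50.015,47.765): [(57.5587, 47.3748) (59.4019, 47.2794) (59.3133, 83) (10.6417, 83)]  |A|=899.8854
8. ⊥bis P2·P7 via (39.995,46.23): [(57.5587, 47.3748) (59.4019, 47.2794) (59.3133, 83) (10.6417, 83)]  |A|=899.8854
9. ⊥bis P2·P8 via (35.555,43.675): [(57.5587, 47.3748) (59.4019, 47.2794) (59.3133, 83) (10.6417, 83)]  |A|=899.8854
10. canonical 4-gon: [(57.5587, 47.3748) (59.4019, 47.2794) (59.3133, 83) (10.6417, 83)]
11. shoelace: 899.8854

Area of P2's cell: 899.8854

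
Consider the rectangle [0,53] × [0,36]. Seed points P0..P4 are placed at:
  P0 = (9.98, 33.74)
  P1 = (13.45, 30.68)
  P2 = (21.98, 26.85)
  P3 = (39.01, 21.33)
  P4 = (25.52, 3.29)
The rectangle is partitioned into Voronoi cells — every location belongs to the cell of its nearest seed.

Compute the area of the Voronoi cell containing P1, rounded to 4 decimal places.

1. box [0,53]×[0,36]: [(0, 0) (53, 0) (53, 36) (0, 36)]
2. ⊥bis P1·P0 via (11.715,32.21): [(0, 18.9253) (0, 0) (53, 0) (53, 36) (15.0572, 36)]  |A|=1779.4518
3. ⊥bis P1·P2 via (17.715,28.765): [(0, 18.9253) (0, 0) (4.7994, 0) (20.9635, 36) (15.0572, 36)]  |A|=335.185
4. ⊥bis P1·P3 via (26.23,26.005): [(0, 18.9253) (0, 0) (4.7994, 0) (20.9635, 36) (15.0572, 36)]  |A|=335.185
5. ⊥bis P1·P4 via (19.485,16.985): [(0, 18.9253) (0, 8.3985) (10.6844, 13.1068) (20.9635, 36) (15.0572, 36)]  |A|=258.8658
6. canonical 5-gon: [(0, 18.9253) (0, 8.3985) (10.6844, 13.1068) (20.9635, 36) (15.0572, 36)]
7. shoelace: 258.8658

Area of P1's cell: 258.8658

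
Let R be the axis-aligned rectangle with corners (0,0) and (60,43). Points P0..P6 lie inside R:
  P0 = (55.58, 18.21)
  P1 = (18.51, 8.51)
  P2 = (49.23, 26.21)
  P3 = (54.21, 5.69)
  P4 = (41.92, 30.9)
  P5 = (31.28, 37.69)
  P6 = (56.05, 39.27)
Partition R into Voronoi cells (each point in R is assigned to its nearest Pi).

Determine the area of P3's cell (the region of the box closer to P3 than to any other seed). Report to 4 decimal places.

Area of P3's cell: 296.4247

1. box [0,60]×[0,43]: [(0, 0) (60, 0) (60, 43) (0, 43)]
2. ⊥bis P3·P0 via (54.895,11.95): [(0, 17.9569) (0, 0) (60, 0) (60, 11.3914)]  |A|=880.448
3. ⊥bis P3·P1 via (36.36,7.1): [(36.8987, 13.9192) (35.7992, 0) (60, 0) (60, 11.3914)]  |A|=300.0069
4. ⊥bis P3·P2 via (51.72,15.95): [(41.3468, 13.4325) (36.7725, 12.3224) (35.7992, 0) (60, 0) (60, 11.3914)]  |A|=296.4247
5. ⊥bis P3·P4 via (48.065,18.295): [(41.3468, 13.4325) (36.7725, 12.3224) (35.7992, 0) (60, 0) (60, 11.3914)]  |A|=296.4247
6. ⊥bis P3·P5 via (42.745,21.69): [(41.3468, 13.4325) (36.7725, 12.3224) (35.7992, 0) (60, 0) (60, 11.3914)]  |A|=296.4247
7. ⊥bis P3·P6 via (55.13,22.48): [(41.3468, 13.4325) (36.7725, 12.3224) (35.7992, 0) (60, 0) (60, 11.3914)]  |A|=296.4247
8. canonical 5-gon: [(41.3468, 13.4325) (36.7725, 12.3224) (35.7992, 0) (60, 0) (60, 11.3914)]
9. shoelace: 296.4247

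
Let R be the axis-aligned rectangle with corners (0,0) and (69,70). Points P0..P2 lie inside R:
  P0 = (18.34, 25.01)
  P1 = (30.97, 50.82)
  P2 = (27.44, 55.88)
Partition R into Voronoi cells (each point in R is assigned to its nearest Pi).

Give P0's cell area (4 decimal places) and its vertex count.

1. box [0,69]×[0,70]: [(0, 0) (69, 0) (69, 70) (0, 70)]
2. ⊥bis P0·P1 via (24.655,37.915): [(0, 49.9798) (0, 0) (69, 0) (69, 16.215)]  |A|=2283.7203
3. ⊥bis P0·P2 via (22.89,40.445): [(14.3255, 42.9697) (0, 47.1926) (0, 0) (69, 0) (69, 16.215)]  |A|=2263.7564
4. canonical 5-gon: [(14.3255, 42.9697) (0, 47.1926) (0, 0) (69, 0) (69, 16.215)]
5. shoelace: 2263.7564

Area of P0's cell: 2263.7564 (5 vertices)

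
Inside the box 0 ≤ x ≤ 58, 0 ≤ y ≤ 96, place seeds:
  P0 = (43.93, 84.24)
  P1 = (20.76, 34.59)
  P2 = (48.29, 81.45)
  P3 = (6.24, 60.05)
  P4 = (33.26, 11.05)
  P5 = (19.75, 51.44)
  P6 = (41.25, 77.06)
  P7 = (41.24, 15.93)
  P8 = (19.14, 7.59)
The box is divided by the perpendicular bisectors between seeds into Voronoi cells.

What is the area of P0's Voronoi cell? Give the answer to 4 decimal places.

Area of P0's cell: 407.2196

1. box [0,58]×[0,96]: [(0, 0) (58, 0) (58, 96) (0, 96)]
2. ⊥bis P0·P1 via (32.345,59.415): [(0, 74.5093) (58, 47.4427) (58, 96) (0, 96)]  |A|=2031.392
3. ⊥bis P0·P2 via (46.11,82.845): [(0, 74.5093) (31.3993, 59.8563) (54.528, 96) (0, 96)]  |A|=1322.818
4. ⊥bis P0·P3 via (25.085,72.145): [(32.1845, 61.0833) (54.528, 96) (9.7745, 96)]  |A|=781.3211
5. ⊥bis P0·P4 via (38.595,47.645): [(32.1845, 61.0833) (54.528, 96) (9.7745, 96)]  |A|=781.3211
6. ⊥bis P0·P5 via (31.84,67.84): [(24.263, 73.4257) (35.0119, 65.5017) (54.528, 96) (9.7745, 96)]  |A|=746.3729
7. ⊥bis P0·P6 via (42.59,80.65): [(12.392, 91.9217) (44.2976, 80.0126) (54.528, 96) (9.7745, 96)]  |A|=407.2196
8. ⊥bis P0·P7 via (42.585,50.085): [(12.392, 91.9217) (44.2976, 80.0126) (54.528, 96) (9.7745, 96)]  |A|=407.2196
9. ⊥bis P0·P8 via (31.535,45.915): [(12.392, 91.9217) (44.2976, 80.0126) (54.528, 96) (9.7745, 96)]  |A|=407.2196
10. canonical 4-gon: [(12.392, 91.9217) (44.2976, 80.0126) (54.528, 96) (9.7745, 96)]
11. shoelace: 407.2196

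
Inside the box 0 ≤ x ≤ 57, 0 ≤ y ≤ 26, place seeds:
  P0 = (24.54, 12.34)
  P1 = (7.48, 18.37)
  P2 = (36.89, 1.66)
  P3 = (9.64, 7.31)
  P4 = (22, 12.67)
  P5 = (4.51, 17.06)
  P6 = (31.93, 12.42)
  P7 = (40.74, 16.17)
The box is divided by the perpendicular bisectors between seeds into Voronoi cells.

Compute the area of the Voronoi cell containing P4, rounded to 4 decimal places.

Area of P4's cell: 169.0727

1. box [0,57]×[0,26]: [(0, 0) (57, 0) (57, 26) (0, 26)]
2. ⊥bis P4·P0 via (23.27,12.505): [(0, 0) (21.6453, 0) (25.0233, 26) (0, 26)]  |A|=606.6921
3. ⊥bis P4·P1 via (14.74,15.52): [(8.6474, 0) (21.6453, 0) (25.0233, 26) (18.854, 26)]  |A|=249.1727
4. ⊥bis P4·P2 via (29.445,7.165): [(8.6474, 0) (21.6453, 0) (25.0233, 26) (18.854, 26)]  |A|=249.1727
5. ⊥bis P4·P3 via (15.82,9.99): [(14.1137, 13.9246) (20.1522, 0) (21.6453, 0) (25.0233, 26) (18.854, 26)]  |A|=169.0727
6. ⊥bis P4·P5 via (13.255,14.865): [(14.1137, 13.9246) (20.1522, 0) (21.6453, 0) (25.0233, 26) (18.854, 26)]  |A|=169.0727
7. ⊥bis P4·P6 via (26.965,12.545): [(14.1137, 13.9246) (20.1522, 0) (21.6453, 0) (25.0233, 26) (18.854, 26)]  |A|=169.0727
8. ⊥bis P4·P7 via (31.37,14.42): [(14.1137, 13.9246) (20.1522, 0) (21.6453, 0) (25.0233, 26) (18.854, 26)]  |A|=169.0727
9. canonical 5-gon: [(14.1137, 13.9246) (20.1522, 0) (21.6453, 0) (25.0233, 26) (18.854, 26)]
10. shoelace: 169.0727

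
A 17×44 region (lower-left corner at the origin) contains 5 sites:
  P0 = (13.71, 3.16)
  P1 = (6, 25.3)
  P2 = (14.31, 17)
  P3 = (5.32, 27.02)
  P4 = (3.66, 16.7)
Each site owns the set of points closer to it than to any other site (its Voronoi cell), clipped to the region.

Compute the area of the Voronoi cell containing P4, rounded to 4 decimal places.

Area of P4's cell: 128.7386

1. box [0,17]×[0,44]: [(0, 0) (17, 0) (17, 44) (0, 44)]
2. ⊥bis P4·P0 via (8.685,9.93): [(0, 3.4836) (17, 16.1018) (17, 44) (0, 44)]  |A|=581.5244
3. ⊥bis P4·P1 via (4.83,21): [(0, 22.3142) (0, 3.4836) (17, 16.1018) (17, 17.6886)]  |A|=173.5485
4. ⊥bis P4·P2 via (8.985,16.85): [(8.8993, 19.8928) (0, 22.3142) (0, 3.4836) (9.1698, 10.2898)]  |A|=128.7386
5. ⊥bis P4·P3 via (4.49,21.86): [(8.8993, 19.8928) (0, 22.3142) (0, 3.4836) (9.1698, 10.2898)]  |A|=128.7386
6. canonical 4-gon: [(8.8993, 19.8928) (0, 22.3142) (0, 3.4836) (9.1698, 10.2898)]
7. shoelace: 128.7386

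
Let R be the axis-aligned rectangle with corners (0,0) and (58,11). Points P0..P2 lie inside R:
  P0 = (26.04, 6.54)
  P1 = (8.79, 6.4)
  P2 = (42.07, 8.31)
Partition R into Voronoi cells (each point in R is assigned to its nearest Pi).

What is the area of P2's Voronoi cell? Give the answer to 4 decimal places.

Area of P2's cell: 261.0569

1. box [0,58]×[0,11]: [(0, 0) (58, 0) (58, 11) (0, 11)]
2. ⊥bis P2·P0 via (34.055,7.425): [(34.8749, 0) (58, 0) (58, 11) (33.6603, 11)]  |A|=261.0569
3. ⊥bis P2·P1 via (25.43,7.355): [(34.8749, 0) (58, 0) (58, 11) (33.6603, 11)]  |A|=261.0569
4. canonical 4-gon: [(34.8749, 0) (58, 0) (58, 11) (33.6603, 11)]
5. shoelace: 261.0569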